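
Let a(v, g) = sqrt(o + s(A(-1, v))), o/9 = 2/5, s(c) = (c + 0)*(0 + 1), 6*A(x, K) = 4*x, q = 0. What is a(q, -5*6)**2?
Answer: 44/15 ≈ 2.9333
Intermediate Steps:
A(x, K) = 2*x/3 (A(x, K) = (4*x)/6 = 2*x/3)
s(c) = c (s(c) = c*1 = c)
o = 18/5 (o = 9*(2/5) = 18/5 ≈ 3.6000)
a(v, g) = 2*sqrt(165)/15 (a(v, g) = sqrt(18/5 + (2/3)*(-1)) = sqrt(18/5 - 2/3) = sqrt(44/15) = 2*sqrt(165)/15)
a(q, -5*6)**2 = (2*sqrt(165)/15)**2 = 44/15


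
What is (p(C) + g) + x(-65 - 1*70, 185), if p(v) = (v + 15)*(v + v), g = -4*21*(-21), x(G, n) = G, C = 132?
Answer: 40437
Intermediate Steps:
g = 1764 (g = -84*(-21) = 1764)
p(v) = 2*v*(15 + v) (p(v) = (15 + v)*(2*v) = 2*v*(15 + v))
(p(C) + g) + x(-65 - 1*70, 185) = (2*132*(15 + 132) + 1764) + (-65 - 1*70) = (2*132*147 + 1764) + (-65 - 70) = (38808 + 1764) - 135 = 40572 - 135 = 40437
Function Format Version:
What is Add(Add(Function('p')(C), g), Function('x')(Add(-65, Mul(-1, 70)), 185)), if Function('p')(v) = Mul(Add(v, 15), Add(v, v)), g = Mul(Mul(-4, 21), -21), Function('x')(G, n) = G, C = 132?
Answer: 40437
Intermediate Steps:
g = 1764 (g = Mul(-84, -21) = 1764)
Function('p')(v) = Mul(2, v, Add(15, v)) (Function('p')(v) = Mul(Add(15, v), Mul(2, v)) = Mul(2, v, Add(15, v)))
Add(Add(Function('p')(C), g), Function('x')(Add(-65, Mul(-1, 70)), 185)) = Add(Add(Mul(2, 132, Add(15, 132)), 1764), Add(-65, Mul(-1, 70))) = Add(Add(Mul(2, 132, 147), 1764), Add(-65, -70)) = Add(Add(38808, 1764), -135) = Add(40572, -135) = 40437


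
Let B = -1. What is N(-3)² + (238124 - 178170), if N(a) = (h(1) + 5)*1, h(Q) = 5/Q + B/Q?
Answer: 60035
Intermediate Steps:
h(Q) = 4/Q (h(Q) = 5/Q - 1/Q = 4/Q)
N(a) = 9 (N(a) = (4/1 + 5)*1 = (4*1 + 5)*1 = (4 + 5)*1 = 9*1 = 9)
N(-3)² + (238124 - 178170) = 9² + (238124 - 178170) = 81 + 59954 = 60035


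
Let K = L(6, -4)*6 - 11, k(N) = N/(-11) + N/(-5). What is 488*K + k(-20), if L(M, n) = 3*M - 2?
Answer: 456344/11 ≈ 41486.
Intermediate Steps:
L(M, n) = -2 + 3*M
k(N) = -16*N/55 (k(N) = N*(-1/11) + N*(-⅕) = -N/11 - N/5 = -16*N/55)
K = 85 (K = (-2 + 3*6)*6 - 11 = (-2 + 18)*6 - 11 = 16*6 - 11 = 96 - 11 = 85)
488*K + k(-20) = 488*85 - 16/55*(-20) = 41480 + 64/11 = 456344/11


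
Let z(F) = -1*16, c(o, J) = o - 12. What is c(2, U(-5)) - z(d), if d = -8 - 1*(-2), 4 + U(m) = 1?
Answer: 6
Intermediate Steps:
U(m) = -3 (U(m) = -4 + 1 = -3)
d = -6 (d = -8 + 2 = -6)
c(o, J) = -12 + o
z(F) = -16
c(2, U(-5)) - z(d) = (-12 + 2) - 1*(-16) = -10 + 16 = 6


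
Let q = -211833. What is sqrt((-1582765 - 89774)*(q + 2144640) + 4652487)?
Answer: 3*I*sqrt(359187826054) ≈ 1.798e+6*I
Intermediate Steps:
sqrt((-1582765 - 89774)*(q + 2144640) + 4652487) = sqrt((-1582765 - 89774)*(-211833 + 2144640) + 4652487) = sqrt(-1672539*1932807 + 4652487) = sqrt(-3232695086973 + 4652487) = sqrt(-3232690434486) = 3*I*sqrt(359187826054)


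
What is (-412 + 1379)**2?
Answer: 935089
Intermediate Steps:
(-412 + 1379)**2 = 967**2 = 935089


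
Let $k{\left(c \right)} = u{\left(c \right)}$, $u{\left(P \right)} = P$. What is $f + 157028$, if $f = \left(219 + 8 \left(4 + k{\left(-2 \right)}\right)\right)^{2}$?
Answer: $212253$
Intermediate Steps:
$k{\left(c \right)} = c$
$f = 55225$ ($f = \left(219 + 8 \left(4 - 2\right)\right)^{2} = \left(219 + 8 \cdot 2\right)^{2} = \left(219 + 16\right)^{2} = 235^{2} = 55225$)
$f + 157028 = 55225 + 157028 = 212253$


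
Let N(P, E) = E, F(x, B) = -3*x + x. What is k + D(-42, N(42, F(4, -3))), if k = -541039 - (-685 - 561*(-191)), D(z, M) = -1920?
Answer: -649425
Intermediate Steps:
F(x, B) = -2*x
k = -647505 (k = -541039 - (-685 + 107151) = -541039 - 1*106466 = -541039 - 106466 = -647505)
k + D(-42, N(42, F(4, -3))) = -647505 - 1920 = -649425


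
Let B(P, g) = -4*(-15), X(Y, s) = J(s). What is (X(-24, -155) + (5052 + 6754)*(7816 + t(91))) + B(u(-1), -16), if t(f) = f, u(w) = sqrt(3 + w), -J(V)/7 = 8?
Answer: 93350046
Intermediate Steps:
J(V) = -56 (J(V) = -7*8 = -56)
X(Y, s) = -56
B(P, g) = 60
(X(-24, -155) + (5052 + 6754)*(7816 + t(91))) + B(u(-1), -16) = (-56 + (5052 + 6754)*(7816 + 91)) + 60 = (-56 + 11806*7907) + 60 = (-56 + 93350042) + 60 = 93349986 + 60 = 93350046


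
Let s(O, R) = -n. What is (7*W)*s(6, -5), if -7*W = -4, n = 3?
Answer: -12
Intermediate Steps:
W = 4/7 (W = -⅐*(-4) = 4/7 ≈ 0.57143)
s(O, R) = -3 (s(O, R) = -1*3 = -3)
(7*W)*s(6, -5) = (7*(4/7))*(-3) = 4*(-3) = -12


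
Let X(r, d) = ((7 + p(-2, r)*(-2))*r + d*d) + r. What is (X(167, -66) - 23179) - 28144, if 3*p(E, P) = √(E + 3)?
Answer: -137227/3 ≈ -45742.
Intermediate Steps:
p(E, P) = √(3 + E)/3 (p(E, P) = √(E + 3)/3 = √(3 + E)/3)
X(r, d) = d² + 22*r/3 (X(r, d) = ((7 + (√(3 - 2)/3)*(-2))*r + d*d) + r = ((7 + (√1/3)*(-2))*r + d²) + r = ((7 + ((⅓)*1)*(-2))*r + d²) + r = ((7 + (⅓)*(-2))*r + d²) + r = ((7 - ⅔)*r + d²) + r = (19*r/3 + d²) + r = (d² + 19*r/3) + r = d² + 22*r/3)
(X(167, -66) - 23179) - 28144 = (((-66)² + (22/3)*167) - 23179) - 28144 = ((4356 + 3674/3) - 23179) - 28144 = (16742/3 - 23179) - 28144 = -52795/3 - 28144 = -137227/3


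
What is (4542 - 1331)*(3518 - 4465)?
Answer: -3040817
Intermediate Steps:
(4542 - 1331)*(3518 - 4465) = 3211*(-947) = -3040817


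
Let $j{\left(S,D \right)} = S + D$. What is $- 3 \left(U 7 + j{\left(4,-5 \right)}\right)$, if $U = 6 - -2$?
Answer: $-165$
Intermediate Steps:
$U = 8$ ($U = 6 + 2 = 8$)
$j{\left(S,D \right)} = D + S$
$- 3 \left(U 7 + j{\left(4,-5 \right)}\right) = - 3 \left(8 \cdot 7 + \left(-5 + 4\right)\right) = - 3 \left(56 - 1\right) = \left(-3\right) 55 = -165$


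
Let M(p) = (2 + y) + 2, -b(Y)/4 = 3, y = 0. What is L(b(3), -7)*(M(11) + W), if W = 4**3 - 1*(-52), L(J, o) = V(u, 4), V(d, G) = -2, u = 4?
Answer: -240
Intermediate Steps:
b(Y) = -12 (b(Y) = -4*3 = -12)
L(J, o) = -2
M(p) = 4 (M(p) = (2 + 0) + 2 = 2 + 2 = 4)
W = 116 (W = 64 + 52 = 116)
L(b(3), -7)*(M(11) + W) = -2*(4 + 116) = -2*120 = -240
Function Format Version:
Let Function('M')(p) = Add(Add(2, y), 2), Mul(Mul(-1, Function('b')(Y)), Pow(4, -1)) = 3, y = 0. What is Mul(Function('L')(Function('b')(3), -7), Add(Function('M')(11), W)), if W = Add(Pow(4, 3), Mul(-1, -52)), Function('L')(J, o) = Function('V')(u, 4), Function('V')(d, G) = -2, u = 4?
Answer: -240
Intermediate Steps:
Function('b')(Y) = -12 (Function('b')(Y) = Mul(-4, 3) = -12)
Function('L')(J, o) = -2
Function('M')(p) = 4 (Function('M')(p) = Add(Add(2, 0), 2) = Add(2, 2) = 4)
W = 116 (W = Add(64, 52) = 116)
Mul(Function('L')(Function('b')(3), -7), Add(Function('M')(11), W)) = Mul(-2, Add(4, 116)) = Mul(-2, 120) = -240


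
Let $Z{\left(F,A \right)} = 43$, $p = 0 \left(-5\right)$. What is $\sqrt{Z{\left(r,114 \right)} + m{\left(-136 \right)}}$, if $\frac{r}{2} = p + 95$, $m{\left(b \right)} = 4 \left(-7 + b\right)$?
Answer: $23 i \approx 23.0 i$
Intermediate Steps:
$m{\left(b \right)} = -28 + 4 b$
$p = 0$
$r = 190$ ($r = 2 \left(0 + 95\right) = 2 \cdot 95 = 190$)
$\sqrt{Z{\left(r,114 \right)} + m{\left(-136 \right)}} = \sqrt{43 + \left(-28 + 4 \left(-136\right)\right)} = \sqrt{43 - 572} = \sqrt{-529} = 23 i$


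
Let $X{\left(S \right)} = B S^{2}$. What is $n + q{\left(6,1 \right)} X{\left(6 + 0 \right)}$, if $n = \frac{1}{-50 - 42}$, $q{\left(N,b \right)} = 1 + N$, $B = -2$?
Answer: $- \frac{46369}{92} \approx -504.01$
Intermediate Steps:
$X{\left(S \right)} = - 2 S^{2}$
$n = - \frac{1}{92}$ ($n = \frac{1}{-92} = - \frac{1}{92} \approx -0.01087$)
$n + q{\left(6,1 \right)} X{\left(6 + 0 \right)} = - \frac{1}{92} + \left(1 + 6\right) \left(- 2 \left(6 + 0\right)^{2}\right) = - \frac{1}{92} + 7 \left(- 2 \cdot 6^{2}\right) = - \frac{1}{92} + 7 \left(\left(-2\right) 36\right) = - \frac{1}{92} + 7 \left(-72\right) = - \frac{1}{92} - 504 = - \frac{46369}{92}$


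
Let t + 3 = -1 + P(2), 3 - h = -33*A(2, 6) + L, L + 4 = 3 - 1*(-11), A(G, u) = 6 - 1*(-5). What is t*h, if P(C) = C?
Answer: -712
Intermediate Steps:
A(G, u) = 11 (A(G, u) = 6 + 5 = 11)
L = 10 (L = -4 + (3 - 1*(-11)) = -4 + (3 + 11) = -4 + 14 = 10)
h = 356 (h = 3 - (-33*11 + 10) = 3 - (-363 + 10) = 3 - 1*(-353) = 3 + 353 = 356)
t = -2 (t = -3 + (-1 + 2) = -3 + 1 = -2)
t*h = -2*356 = -712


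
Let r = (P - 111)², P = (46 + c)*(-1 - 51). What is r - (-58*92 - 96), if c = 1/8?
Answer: 25212089/4 ≈ 6.3030e+6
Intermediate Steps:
c = ⅛ ≈ 0.12500
P = -4797/2 (P = (46 + ⅛)*(-1 - 51) = (369/8)*(-52) = -4797/2 ≈ -2398.5)
r = 25190361/4 (r = (-4797/2 - 111)² = (-5019/2)² = 25190361/4 ≈ 6.2976e+6)
r - (-58*92 - 96) = 25190361/4 - (-58*92 - 96) = 25190361/4 - (-5336 - 96) = 25190361/4 - 1*(-5432) = 25190361/4 + 5432 = 25212089/4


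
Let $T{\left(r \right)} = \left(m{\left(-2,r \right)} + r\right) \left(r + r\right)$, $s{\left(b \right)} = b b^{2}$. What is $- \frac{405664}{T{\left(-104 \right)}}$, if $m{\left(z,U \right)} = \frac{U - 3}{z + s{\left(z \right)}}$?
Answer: $- \frac{253540}{12129} \approx -20.904$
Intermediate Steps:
$s{\left(b \right)} = b^{3}$
$m{\left(z,U \right)} = \frac{-3 + U}{z + z^{3}}$ ($m{\left(z,U \right)} = \frac{U - 3}{z + z^{3}} = \frac{-3 + U}{z + z^{3}}$)
$T{\left(r \right)} = 2 r \left(\frac{3}{10} + \frac{9 r}{10}\right)$ ($T{\left(r \right)} = \left(\frac{-3 + r}{-2 + \left(-2\right)^{3}} + r\right) \left(r + r\right) = \left(\frac{-3 + r}{-2 - 8} + r\right) 2 r = \left(\frac{-3 + r}{-10} + r\right) 2 r = \left(- \frac{-3 + r}{10} + r\right) 2 r = \left(\left(\frac{3}{10} - \frac{r}{10}\right) + r\right) 2 r = \left(\frac{3}{10} + \frac{9 r}{10}\right) 2 r = 2 r \left(\frac{3}{10} + \frac{9 r}{10}\right)$)
$- \frac{405664}{T{\left(-104 \right)}} = - \frac{405664}{\frac{3}{5} \left(-104\right) \left(1 + 3 \left(-104\right)\right)} = - \frac{405664}{\frac{3}{5} \left(-104\right) \left(1 - 312\right)} = - \frac{405664}{\frac{3}{5} \left(-104\right) \left(-311\right)} = - \frac{405664}{\frac{97032}{5}} = \left(-405664\right) \frac{5}{97032} = - \frac{253540}{12129}$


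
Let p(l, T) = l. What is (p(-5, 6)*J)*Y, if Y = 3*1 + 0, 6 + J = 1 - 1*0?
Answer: 75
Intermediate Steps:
J = -5 (J = -6 + (1 - 1*0) = -6 + (1 + 0) = -6 + 1 = -5)
Y = 3 (Y = 3 + 0 = 3)
(p(-5, 6)*J)*Y = -5*(-5)*3 = 25*3 = 75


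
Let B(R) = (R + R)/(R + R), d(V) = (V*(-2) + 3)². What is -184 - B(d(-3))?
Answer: -185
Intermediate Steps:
d(V) = (3 - 2*V)² (d(V) = (-2*V + 3)² = (3 - 2*V)²)
B(R) = 1 (B(R) = (2*R)/((2*R)) = (2*R)*(1/(2*R)) = 1)
-184 - B(d(-3)) = -184 - 1*1 = -184 - 1 = -185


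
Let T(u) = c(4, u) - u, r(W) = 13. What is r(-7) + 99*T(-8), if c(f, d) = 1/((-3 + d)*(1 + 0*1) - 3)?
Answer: 11171/14 ≈ 797.93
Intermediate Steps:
c(f, d) = 1/(-6 + d) (c(f, d) = 1/((-3 + d)*(1 + 0) - 3) = 1/((-3 + d)*1 - 3) = 1/((-3 + d) - 3) = 1/(-6 + d))
T(u) = 1/(-6 + u) - u
r(-7) + 99*T(-8) = 13 + 99*((1 - 1*(-8)*(-6 - 8))/(-6 - 8)) = 13 + 99*((1 - 1*(-8)*(-14))/(-14)) = 13 + 99*(-(1 - 112)/14) = 13 + 99*(-1/14*(-111)) = 13 + 99*(111/14) = 13 + 10989/14 = 11171/14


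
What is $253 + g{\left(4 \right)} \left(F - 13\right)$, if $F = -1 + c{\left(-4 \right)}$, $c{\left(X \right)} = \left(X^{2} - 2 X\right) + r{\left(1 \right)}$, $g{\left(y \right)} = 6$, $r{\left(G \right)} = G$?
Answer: $319$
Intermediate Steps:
$c{\left(X \right)} = 1 + X^{2} - 2 X$ ($c{\left(X \right)} = \left(X^{2} - 2 X\right) + 1 = 1 + X^{2} - 2 X$)
$F = 24$ ($F = -1 + \left(1 + \left(-4\right)^{2} - -8\right) = -1 + \left(1 + 16 + 8\right) = -1 + 25 = 24$)
$253 + g{\left(4 \right)} \left(F - 13\right) = 253 + 6 \left(24 - 13\right) = 253 + 6 \cdot 11 = 253 + 66 = 319$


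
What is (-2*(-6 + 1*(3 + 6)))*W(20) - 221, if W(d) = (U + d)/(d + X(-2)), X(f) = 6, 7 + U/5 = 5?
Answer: -2903/13 ≈ -223.31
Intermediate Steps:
U = -10 (U = -35 + 5*5 = -35 + 25 = -10)
W(d) = (-10 + d)/(6 + d) (W(d) = (-10 + d)/(d + 6) = (-10 + d)/(6 + d))
(-2*(-6 + 1*(3 + 6)))*W(20) - 221 = (-2*(-6 + 1*(3 + 6)))*((-10 + 20)/(6 + 20)) - 221 = (-2*(-6 + 1*9))*(10/26) - 221 = (-2*(-6 + 9))*((1/26)*10) - 221 = -2*3*(5/13) - 221 = -6*5/13 - 221 = -30/13 - 221 = -2903/13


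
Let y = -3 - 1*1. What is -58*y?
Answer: 232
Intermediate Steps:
y = -4 (y = -3 - 1 = -4)
-58*y = -58*(-4) = 232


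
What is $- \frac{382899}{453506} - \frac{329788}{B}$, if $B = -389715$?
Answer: $\frac{339352943}{176738090790} \approx 0.0019201$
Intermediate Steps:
$- \frac{382899}{453506} - \frac{329788}{B} = - \frac{382899}{453506} - \frac{329788}{-389715} = \left(-382899\right) \frac{1}{453506} - - \frac{329788}{389715} = - \frac{382899}{453506} + \frac{329788}{389715} = \frac{339352943}{176738090790}$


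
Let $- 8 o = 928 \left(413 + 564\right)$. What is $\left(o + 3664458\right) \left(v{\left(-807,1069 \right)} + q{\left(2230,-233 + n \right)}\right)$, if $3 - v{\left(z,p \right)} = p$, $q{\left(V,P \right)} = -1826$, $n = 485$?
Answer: $-10269856392$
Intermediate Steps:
$v{\left(z,p \right)} = 3 - p$
$o = -113332$ ($o = - \frac{928 \left(413 + 564\right)}{8} = - \frac{928 \cdot 977}{8} = \left(- \frac{1}{8}\right) 906656 = -113332$)
$\left(o + 3664458\right) \left(v{\left(-807,1069 \right)} + q{\left(2230,-233 + n \right)}\right) = \left(-113332 + 3664458\right) \left(\left(3 - 1069\right) - 1826\right) = 3551126 \left(\left(3 - 1069\right) - 1826\right) = 3551126 \left(-1066 - 1826\right) = 3551126 \left(-2892\right) = -10269856392$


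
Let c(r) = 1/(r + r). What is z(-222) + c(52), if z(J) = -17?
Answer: -1767/104 ≈ -16.990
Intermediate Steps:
c(r) = 1/(2*r)
z(-222) + c(52) = -17 + (1/2)/52 = -17 + (1/2)*(1/52) = -17 + 1/104 = -1767/104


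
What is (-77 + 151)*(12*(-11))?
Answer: -9768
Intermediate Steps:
(-77 + 151)*(12*(-11)) = 74*(-132) = -9768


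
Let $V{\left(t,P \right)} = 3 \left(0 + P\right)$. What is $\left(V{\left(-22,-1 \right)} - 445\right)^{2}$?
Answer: $200704$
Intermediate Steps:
$V{\left(t,P \right)} = 3 P$
$\left(V{\left(-22,-1 \right)} - 445\right)^{2} = \left(3 \left(-1\right) - 445\right)^{2} = \left(-3 - 445\right)^{2} = \left(-448\right)^{2} = 200704$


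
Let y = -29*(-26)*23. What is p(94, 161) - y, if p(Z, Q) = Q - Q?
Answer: -17342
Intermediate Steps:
p(Z, Q) = 0
y = 17342 (y = 754*23 = 17342)
p(94, 161) - y = 0 - 1*17342 = 0 - 17342 = -17342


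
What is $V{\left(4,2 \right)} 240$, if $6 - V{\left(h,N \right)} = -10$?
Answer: $3840$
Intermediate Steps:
$V{\left(h,N \right)} = 16$ ($V{\left(h,N \right)} = 6 - -10 = 6 + 10 = 16$)
$V{\left(4,2 \right)} 240 = 16 \cdot 240 = 3840$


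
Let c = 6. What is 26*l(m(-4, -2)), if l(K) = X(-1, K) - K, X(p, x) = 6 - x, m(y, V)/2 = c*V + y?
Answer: 1820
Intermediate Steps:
m(y, V) = 2*y + 12*V (m(y, V) = 2*(6*V + y) = 2*(y + 6*V) = 2*y + 12*V)
l(K) = 6 - 2*K (l(K) = (6 - K) - K = 6 - 2*K)
26*l(m(-4, -2)) = 26*(6 - 2*(2*(-4) + 12*(-2))) = 26*(6 - 2*(-8 - 24)) = 26*(6 - 2*(-32)) = 26*(6 + 64) = 26*70 = 1820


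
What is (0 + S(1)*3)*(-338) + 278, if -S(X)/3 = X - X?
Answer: 278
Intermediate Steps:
S(X) = 0 (S(X) = -3*(X - X) = -3*0 = 0)
(0 + S(1)*3)*(-338) + 278 = (0 + 0*3)*(-338) + 278 = (0 + 0)*(-338) + 278 = 0*(-338) + 278 = 0 + 278 = 278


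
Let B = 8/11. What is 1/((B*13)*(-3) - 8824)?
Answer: -11/97376 ≈ -0.00011296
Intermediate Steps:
B = 8/11 (B = 8*(1/11) = 8/11 ≈ 0.72727)
1/((B*13)*(-3) - 8824) = 1/(((8/11)*13)*(-3) - 8824) = 1/((104/11)*(-3) - 8824) = 1/(-312/11 - 8824) = 1/(-97376/11) = -11/97376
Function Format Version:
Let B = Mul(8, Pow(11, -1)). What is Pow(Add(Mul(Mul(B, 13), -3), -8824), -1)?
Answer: Rational(-11, 97376) ≈ -0.00011296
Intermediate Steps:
B = Rational(8, 11) (B = Mul(8, Rational(1, 11)) = Rational(8, 11) ≈ 0.72727)
Pow(Add(Mul(Mul(B, 13), -3), -8824), -1) = Pow(Add(Mul(Mul(Rational(8, 11), 13), -3), -8824), -1) = Pow(Add(Mul(Rational(104, 11), -3), -8824), -1) = Pow(Add(Rational(-312, 11), -8824), -1) = Pow(Rational(-97376, 11), -1) = Rational(-11, 97376)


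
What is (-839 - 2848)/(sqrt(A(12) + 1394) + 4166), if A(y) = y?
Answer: -7680021/8677075 + 3687*sqrt(1406)/17354150 ≈ -0.87713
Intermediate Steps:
(-839 - 2848)/(sqrt(A(12) + 1394) + 4166) = (-839 - 2848)/(sqrt(12 + 1394) + 4166) = -3687/(sqrt(1406) + 4166) = -3687/(4166 + sqrt(1406))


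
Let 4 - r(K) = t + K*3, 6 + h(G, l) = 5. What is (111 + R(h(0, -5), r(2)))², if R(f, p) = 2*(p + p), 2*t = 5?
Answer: 8649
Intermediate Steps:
t = 5/2 (t = (½)*5 = 5/2 ≈ 2.5000)
h(G, l) = -1 (h(G, l) = -6 + 5 = -1)
r(K) = 3/2 - 3*K (r(K) = 4 - (5/2 + K*3) = 4 - (5/2 + 3*K) = 4 + (-5/2 - 3*K) = 3/2 - 3*K)
R(f, p) = 4*p (R(f, p) = 2*(2*p) = 4*p)
(111 + R(h(0, -5), r(2)))² = (111 + 4*(3/2 - 3*2))² = (111 + 4*(3/2 - 6))² = (111 + 4*(-9/2))² = (111 - 18)² = 93² = 8649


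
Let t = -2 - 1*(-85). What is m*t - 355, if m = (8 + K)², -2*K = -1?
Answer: 22567/4 ≈ 5641.8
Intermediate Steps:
K = ½ (K = -½*(-1) = ½ ≈ 0.50000)
m = 289/4 (m = (8 + ½)² = (17/2)² = 289/4 ≈ 72.250)
t = 83 (t = -2 + 85 = 83)
m*t - 355 = (289/4)*83 - 355 = 23987/4 - 355 = 22567/4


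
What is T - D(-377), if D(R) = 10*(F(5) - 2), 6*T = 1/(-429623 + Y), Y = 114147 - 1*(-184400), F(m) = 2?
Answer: -1/786456 ≈ -1.2715e-6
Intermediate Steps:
Y = 298547 (Y = 114147 + 184400 = 298547)
T = -1/786456 (T = 1/(6*(-429623 + 298547)) = (⅙)/(-131076) = (⅙)*(-1/131076) = -1/786456 ≈ -1.2715e-6)
D(R) = 0 (D(R) = 10*(2 - 2) = 10*0 = 0)
T - D(-377) = -1/786456 - 1*0 = -1/786456 + 0 = -1/786456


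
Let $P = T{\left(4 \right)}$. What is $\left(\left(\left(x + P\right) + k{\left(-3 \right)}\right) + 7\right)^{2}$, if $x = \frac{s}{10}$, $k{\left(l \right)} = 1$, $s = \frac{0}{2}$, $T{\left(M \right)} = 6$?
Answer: $196$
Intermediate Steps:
$P = 6$
$s = 0$ ($s = 0 \cdot \frac{1}{2} = 0$)
$x = 0$ ($x = \frac{0}{10} = 0 \cdot \frac{1}{10} = 0$)
$\left(\left(\left(x + P\right) + k{\left(-3 \right)}\right) + 7\right)^{2} = \left(\left(\left(0 + 6\right) + 1\right) + 7\right)^{2} = \left(\left(6 + 1\right) + 7\right)^{2} = \left(7 + 7\right)^{2} = 14^{2} = 196$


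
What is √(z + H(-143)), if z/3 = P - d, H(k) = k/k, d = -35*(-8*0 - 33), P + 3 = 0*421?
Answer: I*√3473 ≈ 58.932*I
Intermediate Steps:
P = -3 (P = -3 + 0*421 = -3 + 0 = -3)
d = 1155 (d = -35*(0 - 33) = -35*(-33) = 1155)
H(k) = 1
z = -3474 (z = 3*(-3 - 1*1155) = 3*(-3 - 1155) = 3*(-1158) = -3474)
√(z + H(-143)) = √(-3474 + 1) = √(-3473) = I*√3473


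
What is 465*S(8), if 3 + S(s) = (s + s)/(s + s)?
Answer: -930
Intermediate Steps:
S(s) = -2 (S(s) = -3 + (s + s)/(s + s) = -3 + (2*s)/((2*s)) = -3 + (2*s)*(1/(2*s)) = -3 + 1 = -2)
465*S(8) = 465*(-2) = -930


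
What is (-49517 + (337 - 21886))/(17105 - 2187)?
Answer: -35533/7459 ≈ -4.7638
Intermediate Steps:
(-49517 + (337 - 21886))/(17105 - 2187) = (-49517 - 21549)/14918 = -71066*1/14918 = -35533/7459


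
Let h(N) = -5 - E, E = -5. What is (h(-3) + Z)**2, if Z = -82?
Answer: 6724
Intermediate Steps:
h(N) = 0 (h(N) = -5 - 1*(-5) = -5 + 5 = 0)
(h(-3) + Z)**2 = (0 - 82)**2 = (-82)**2 = 6724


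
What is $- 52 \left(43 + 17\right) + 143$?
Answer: $-2977$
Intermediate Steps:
$- 52 \left(43 + 17\right) + 143 = \left(-52\right) 60 + 143 = -3120 + 143 = -2977$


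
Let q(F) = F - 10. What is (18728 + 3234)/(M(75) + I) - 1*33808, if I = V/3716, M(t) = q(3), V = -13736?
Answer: -356352794/9937 ≈ -35861.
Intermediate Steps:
q(F) = -10 + F
M(t) = -7 (M(t) = -10 + 3 = -7)
I = -3434/929 (I = -13736/3716 = -13736*1/3716 = -3434/929 ≈ -3.6964)
(18728 + 3234)/(M(75) + I) - 1*33808 = (18728 + 3234)/(-7 - 3434/929) - 1*33808 = 21962/(-9937/929) - 33808 = 21962*(-929/9937) - 33808 = -20402698/9937 - 33808 = -356352794/9937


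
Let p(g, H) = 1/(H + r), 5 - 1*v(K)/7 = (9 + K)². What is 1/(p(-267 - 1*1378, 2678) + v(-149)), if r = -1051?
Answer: -1627/223167454 ≈ -7.2905e-6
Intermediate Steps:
v(K) = 35 - 7*(9 + K)²
p(g, H) = 1/(-1051 + H) (p(g, H) = 1/(H - 1051) = 1/(-1051 + H))
1/(p(-267 - 1*1378, 2678) + v(-149)) = 1/(1/(-1051 + 2678) + (35 - 7*(9 - 149)²)) = 1/(1/1627 + (35 - 7*(-140)²)) = 1/(1/1627 + (35 - 7*19600)) = 1/(1/1627 + (35 - 137200)) = 1/(1/1627 - 137165) = 1/(-223167454/1627) = -1627/223167454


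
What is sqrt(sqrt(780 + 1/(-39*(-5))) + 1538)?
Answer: sqrt(58482450 + 195*sqrt(29659695))/195 ≈ 39.572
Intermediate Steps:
sqrt(sqrt(780 + 1/(-39*(-5))) + 1538) = sqrt(sqrt(780 + 1/195) + 1538) = sqrt(sqrt(152101/195) + 1538) = sqrt(sqrt(29659695)/195 + 1538) = sqrt(1538 + sqrt(29659695)/195)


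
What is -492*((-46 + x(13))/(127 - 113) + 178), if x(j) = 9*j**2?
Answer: -975882/7 ≈ -1.3941e+5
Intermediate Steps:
-492*((-46 + x(13))/(127 - 113) + 178) = -492*((-46 + 9*13**2)/(127 - 113) + 178) = -492*((-46 + 9*169)/14 + 178) = -492*((-46 + 1521)*(1/14) + 178) = -492*(1475*(1/14) + 178) = -492*(1475/14 + 178) = -492*3967/14 = -975882/7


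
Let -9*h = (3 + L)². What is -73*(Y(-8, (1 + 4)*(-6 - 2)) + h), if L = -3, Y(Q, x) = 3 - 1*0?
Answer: -219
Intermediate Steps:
Y(Q, x) = 3 (Y(Q, x) = 3 + 0 = 3)
h = 0 (h = -(3 - 3)²/9 = -⅑*0² = -⅑*0 = 0)
-73*(Y(-8, (1 + 4)*(-6 - 2)) + h) = -73*(3 + 0) = -73*3 = -219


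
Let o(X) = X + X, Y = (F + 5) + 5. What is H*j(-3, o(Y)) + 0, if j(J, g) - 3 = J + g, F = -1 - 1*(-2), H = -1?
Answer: -22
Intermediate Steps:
F = 1 (F = -1 + 2 = 1)
Y = 11 (Y = (1 + 5) + 5 = 6 + 5 = 11)
o(X) = 2*X
j(J, g) = 3 + J + g (j(J, g) = 3 + (J + g) = 3 + J + g)
H*j(-3, o(Y)) + 0 = -(3 - 3 + 2*11) + 0 = -(3 - 3 + 22) + 0 = -1*22 + 0 = -22 + 0 = -22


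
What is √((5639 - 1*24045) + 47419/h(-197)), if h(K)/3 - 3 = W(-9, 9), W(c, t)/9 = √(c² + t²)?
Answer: √(-118235 - 4472658*√2)/(3*√(1 + 27*√2)) ≈ 135.17*I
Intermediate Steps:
W(c, t) = 9*√(c² + t²)
h(K) = 9 + 243*√2 (h(K) = 9 + 3*(9*√((-9)² + 9²)) = 9 + 3*(9*√(81 + 81)) = 9 + 3*(9*√162) = 9 + 3*(9*(9*√2)) = 9 + 3*(81*√2) = 9 + 243*√2)
√((5639 - 1*24045) + 47419/h(-197)) = √((5639 - 1*24045) + 47419/(9 + 243*√2)) = √((5639 - 24045) + 47419/(9 + 243*√2)) = √(-18406 + 47419/(9 + 243*√2))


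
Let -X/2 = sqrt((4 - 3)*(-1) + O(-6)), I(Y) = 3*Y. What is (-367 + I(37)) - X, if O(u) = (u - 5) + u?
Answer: -256 + 6*I*sqrt(2) ≈ -256.0 + 8.4853*I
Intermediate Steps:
O(u) = -5 + 2*u (O(u) = (-5 + u) + u = -5 + 2*u)
X = -6*I*sqrt(2) (X = -2*sqrt((4 - 3)*(-1) + (-5 + 2*(-6))) = -2*sqrt(1*(-1) + (-5 - 12)) = -2*sqrt(-1 - 17) = -6*I*sqrt(2) ≈ -8.4853*I)
(-367 + I(37)) - X = (-367 + 3*37) - (-6)*I*sqrt(2) = (-367 + 111) + 6*I*sqrt(2) = -256 + 6*I*sqrt(2)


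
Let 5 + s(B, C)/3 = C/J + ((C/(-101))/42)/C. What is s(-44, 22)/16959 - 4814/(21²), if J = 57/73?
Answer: -104406348821/9568030374 ≈ -10.912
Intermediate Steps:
J = 57/73 (J = 57*(1/73) = 57/73 ≈ 0.78082)
s(B, C) = -21211/1414 + 73*C/19 (s(B, C) = -15 + 3*(C/(57/73) + ((C/(-101))/42)/C) = -15 + 3*(C*(73/57) + ((C*(-1/101))*(1/42))/C) = -15 + 3*(73*C/57 + (-C/101*(1/42))/C) = -15 + 3*(73*C/57 + (-C/4242)/C) = -15 + 3*(73*C/57 - 1/4242) = -15 + 3*(-1/4242 + 73*C/57) = -15 + (-1/1414 + 73*C/19) = -21211/1414 + 73*C/19)
s(-44, 22)/16959 - 4814/(21²) = (-21211/1414 + (73/19)*22)/16959 - 4814/(21²) = (-21211/1414 + 1606/19)*(1/16959) - 4814/441 = (1867875/26866)*(1/16959) - 4814*1/441 = 622625/151873498 - 4814/441 = -104406348821/9568030374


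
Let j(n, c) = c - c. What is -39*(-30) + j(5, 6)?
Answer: 1170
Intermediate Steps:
j(n, c) = 0
-39*(-30) + j(5, 6) = -39*(-30) + 0 = 1170 + 0 = 1170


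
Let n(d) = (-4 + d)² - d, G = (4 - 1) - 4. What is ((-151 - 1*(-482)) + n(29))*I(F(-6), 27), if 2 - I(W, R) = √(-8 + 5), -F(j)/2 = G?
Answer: 1854 - 927*I*√3 ≈ 1854.0 - 1605.6*I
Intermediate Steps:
G = -1 (G = 3 - 4 = -1)
F(j) = 2 (F(j) = -2*(-1) = 2)
I(W, R) = 2 - I*√3 (I(W, R) = 2 - √(-8 + 5) = 2 - √(-3) = 2 - I*√3)
((-151 - 1*(-482)) + n(29))*I(F(-6), 27) = ((-151 - 1*(-482)) + ((-4 + 29)² - 1*29))*(2 - I*√3) = ((-151 + 482) + (25² - 29))*(2 - I*√3) = (331 + (625 - 29))*(2 - I*√3) = (331 + 596)*(2 - I*√3) = 927*(2 - I*√3) = 1854 - 927*I*√3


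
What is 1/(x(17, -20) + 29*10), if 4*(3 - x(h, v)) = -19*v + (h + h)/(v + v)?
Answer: 80/15857 ≈ 0.0050451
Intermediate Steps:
x(h, v) = 3 + 19*v/4 - h/(4*v) (x(h, v) = 3 - (-19*v + (h + h)/(v + v))/4 = 3 - (-19*v + (2*h)/((2*v)))/4 = 3 - (-19*v + (2*h)*(1/(2*v)))/4 = 3 - (-19*v + h/v)/4 = 3 + (19*v/4 - h/(4*v)) = 3 + 19*v/4 - h/(4*v))
1/(x(17, -20) + 29*10) = 1/((1/4)*(-1*17 - 20*(12 + 19*(-20)))/(-20) + 29*10) = 1/((1/4)*(-1/20)*(-17 - 20*(12 - 380)) + 290) = 1/((1/4)*(-1/20)*(-17 - 20*(-368)) + 290) = 1/((1/4)*(-1/20)*(-17 + 7360) + 290) = 1/((1/4)*(-1/20)*7343 + 290) = 1/(-7343/80 + 290) = 1/(15857/80) = 80/15857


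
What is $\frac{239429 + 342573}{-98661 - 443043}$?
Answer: $- \frac{291001}{270852} \approx -1.0744$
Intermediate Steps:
$\frac{239429 + 342573}{-98661 - 443043} = \frac{582002}{-541704} = 582002 \left(- \frac{1}{541704}\right) = - \frac{291001}{270852}$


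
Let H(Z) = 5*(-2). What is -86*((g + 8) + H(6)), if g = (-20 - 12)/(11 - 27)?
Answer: 0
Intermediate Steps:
H(Z) = -10
g = 2 (g = -32/(-16) = -32*(-1/16) = 2)
-86*((g + 8) + H(6)) = -86*((2 + 8) - 10) = -86*(10 - 10) = -86*0 = 0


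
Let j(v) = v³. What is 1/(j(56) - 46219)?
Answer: 1/129397 ≈ 7.7282e-6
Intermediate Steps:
1/(j(56) - 46219) = 1/(56³ - 46219) = 1/(175616 - 46219) = 1/129397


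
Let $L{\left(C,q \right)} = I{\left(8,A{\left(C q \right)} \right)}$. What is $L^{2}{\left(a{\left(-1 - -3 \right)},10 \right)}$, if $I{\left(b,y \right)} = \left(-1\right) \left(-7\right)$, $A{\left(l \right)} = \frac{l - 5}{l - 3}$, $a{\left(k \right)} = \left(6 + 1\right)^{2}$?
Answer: $49$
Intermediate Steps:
$a{\left(k \right)} = 49$ ($a{\left(k \right)} = 7^{2} = 49$)
$A{\left(l \right)} = \frac{-5 + l}{-3 + l}$
$I{\left(b,y \right)} = 7$
$L{\left(C,q \right)} = 7$
$L^{2}{\left(a{\left(-1 - -3 \right)},10 \right)} = 7^{2} = 49$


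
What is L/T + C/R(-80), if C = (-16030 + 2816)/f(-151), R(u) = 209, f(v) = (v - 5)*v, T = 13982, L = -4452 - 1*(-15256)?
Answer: 13251384467/17209059582 ≈ 0.77002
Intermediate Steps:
L = 10804 (L = -4452 + 15256 = 10804)
f(v) = v*(-5 + v) (f(v) = (-5 + v)*v = v*(-5 + v))
C = -6607/11778 (C = (-16030 + 2816)/((-151*(-5 - 151))) = -13214/((-151*(-156))) = -13214/23556 = -13214*1/23556 = -6607/11778 ≈ -0.56096)
L/T + C/R(-80) = 10804/13982 - 6607/11778/209 = 10804*(1/13982) - 6607/11778*1/209 = 5402/6991 - 6607/2461602 = 13251384467/17209059582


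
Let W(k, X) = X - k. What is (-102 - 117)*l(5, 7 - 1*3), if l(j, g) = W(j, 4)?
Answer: 219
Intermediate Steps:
l(j, g) = 4 - j
(-102 - 117)*l(5, 7 - 1*3) = (-102 - 117)*(4 - 1*5) = -219*(4 - 5) = -219*(-1) = 219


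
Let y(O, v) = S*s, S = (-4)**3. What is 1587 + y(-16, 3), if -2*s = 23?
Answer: 2323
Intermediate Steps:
S = -64
s = -23/2 (s = -1/2*23 = -23/2 ≈ -11.500)
y(O, v) = 736 (y(O, v) = -64*(-23/2) = 736)
1587 + y(-16, 3) = 1587 + 736 = 2323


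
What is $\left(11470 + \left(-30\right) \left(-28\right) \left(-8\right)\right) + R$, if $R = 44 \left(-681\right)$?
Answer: $-25214$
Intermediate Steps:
$R = -29964$
$\left(11470 + \left(-30\right) \left(-28\right) \left(-8\right)\right) + R = \left(11470 + \left(-30\right) \left(-28\right) \left(-8\right)\right) - 29964 = \left(11470 + 840 \left(-8\right)\right) - 29964 = \left(11470 - 6720\right) - 29964 = 4750 - 29964 = -25214$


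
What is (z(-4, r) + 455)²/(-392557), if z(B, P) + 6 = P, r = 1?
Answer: -202500/392557 ≈ -0.51585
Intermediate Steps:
z(B, P) = -6 + P
(z(-4, r) + 455)²/(-392557) = ((-6 + 1) + 455)²/(-392557) = (-5 + 455)²*(-1/392557) = 450²*(-1/392557) = 202500*(-1/392557) = -202500/392557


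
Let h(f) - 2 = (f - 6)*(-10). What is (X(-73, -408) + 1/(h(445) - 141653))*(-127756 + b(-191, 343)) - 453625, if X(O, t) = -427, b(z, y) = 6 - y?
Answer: 1131652658517/20863 ≈ 5.4242e+7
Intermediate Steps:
h(f) = 62 - 10*f (h(f) = 2 + (f - 6)*(-10) = 2 + (-6 + f)*(-10) = 2 + (60 - 10*f) = 62 - 10*f)
(X(-73, -408) + 1/(h(445) - 141653))*(-127756 + b(-191, 343)) - 453625 = (-427 + 1/((62 - 10*445) - 141653))*(-127756 + (6 - 1*343)) - 453625 = (-427 + 1/((62 - 4450) - 141653))*(-127756 + (6 - 343)) - 453625 = (-427 + 1/(-4388 - 141653))*(-127756 - 337) - 453625 = (-427 + 1/(-146041))*(-128093) - 453625 = (-427 - 1/146041)*(-128093) - 453625 = -62359508/146041*(-128093) - 453625 = 1141116636892/20863 - 453625 = 1131652658517/20863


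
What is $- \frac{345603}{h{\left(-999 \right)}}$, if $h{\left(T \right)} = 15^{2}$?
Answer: $- \frac{115201}{75} \approx -1536.0$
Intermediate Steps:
$h{\left(T \right)} = 225$
$- \frac{345603}{h{\left(-999 \right)}} = - \frac{345603}{225} = \left(-345603\right) \frac{1}{225} = - \frac{115201}{75}$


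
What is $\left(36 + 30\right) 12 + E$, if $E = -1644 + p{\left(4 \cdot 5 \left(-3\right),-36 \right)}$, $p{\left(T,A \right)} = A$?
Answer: $-888$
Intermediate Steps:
$E = -1680$ ($E = -1644 - 36 = -1680$)
$\left(36 + 30\right) 12 + E = \left(36 + 30\right) 12 - 1680 = 66 \cdot 12 - 1680 = 792 - 1680 = -888$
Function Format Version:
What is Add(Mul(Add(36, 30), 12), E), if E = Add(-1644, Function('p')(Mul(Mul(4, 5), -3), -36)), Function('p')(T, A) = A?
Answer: -888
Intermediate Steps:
E = -1680 (E = Add(-1644, -36) = -1680)
Add(Mul(Add(36, 30), 12), E) = Add(Mul(Add(36, 30), 12), -1680) = Add(Mul(66, 12), -1680) = Add(792, -1680) = -888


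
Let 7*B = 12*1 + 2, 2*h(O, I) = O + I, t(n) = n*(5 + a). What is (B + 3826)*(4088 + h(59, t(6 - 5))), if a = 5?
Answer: 15780930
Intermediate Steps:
t(n) = 10*n (t(n) = n*(5 + 5) = n*10 = 10*n)
h(O, I) = I/2 + O/2 (h(O, I) = (O + I)/2 = (I + O)/2 = I/2 + O/2)
B = 2 (B = (12*1 + 2)/7 = (12 + 2)/7 = (1/7)*14 = 2)
(B + 3826)*(4088 + h(59, t(6 - 5))) = (2 + 3826)*(4088 + ((10*(6 - 5))/2 + (1/2)*59)) = 3828*(4088 + ((10*1)/2 + 59/2)) = 3828*(4088 + ((1/2)*10 + 59/2)) = 3828*(4088 + (5 + 59/2)) = 3828*(4088 + 69/2) = 3828*(8245/2) = 15780930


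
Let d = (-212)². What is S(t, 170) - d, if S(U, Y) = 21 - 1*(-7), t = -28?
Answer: -44916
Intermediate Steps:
S(U, Y) = 28 (S(U, Y) = 21 + 7 = 28)
d = 44944
S(t, 170) - d = 28 - 1*44944 = 28 - 44944 = -44916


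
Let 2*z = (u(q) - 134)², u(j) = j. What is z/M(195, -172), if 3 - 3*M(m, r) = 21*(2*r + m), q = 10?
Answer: 1922/261 ≈ 7.3640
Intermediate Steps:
M(m, r) = 1 - 14*r - 7*m (M(m, r) = 1 - 7*(2*r + m) = 1 - 7*(m + 2*r) = 1 - (21*m + 42*r)/3 = 1 + (-14*r - 7*m) = 1 - 14*r - 7*m)
z = 7688 (z = (10 - 134)²/2 = (½)*(-124)² = (½)*15376 = 7688)
z/M(195, -172) = 7688/(1 - 14*(-172) - 7*195) = 7688/(1 + 2408 - 1365) = 7688/1044 = 7688*(1/1044) = 1922/261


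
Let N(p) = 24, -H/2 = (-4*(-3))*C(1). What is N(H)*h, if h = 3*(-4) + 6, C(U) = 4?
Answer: -144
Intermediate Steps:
H = -96 (H = -2*(-4*(-3))*4 = -24*4 = -2*48 = -96)
h = -6 (h = -12 + 6 = -6)
N(H)*h = 24*(-6) = -144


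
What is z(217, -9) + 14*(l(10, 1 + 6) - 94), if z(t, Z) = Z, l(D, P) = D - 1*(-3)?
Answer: -1143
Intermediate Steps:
l(D, P) = 3 + D (l(D, P) = D + 3 = 3 + D)
z(217, -9) + 14*(l(10, 1 + 6) - 94) = -9 + 14*((3 + 10) - 94) = -9 + 14*(13 - 94) = -9 + 14*(-81) = -9 - 1134 = -1143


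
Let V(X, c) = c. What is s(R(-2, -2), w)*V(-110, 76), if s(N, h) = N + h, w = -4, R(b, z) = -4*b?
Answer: 304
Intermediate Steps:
s(R(-2, -2), w)*V(-110, 76) = (-4*(-2) - 4)*76 = (8 - 4)*76 = 4*76 = 304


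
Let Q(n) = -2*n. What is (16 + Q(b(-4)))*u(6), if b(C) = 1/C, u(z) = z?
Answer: 99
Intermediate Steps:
b(C) = 1/C
(16 + Q(b(-4)))*u(6) = (16 - 2/(-4))*6 = (16 - 2*(-¼))*6 = (16 + ½)*6 = (33/2)*6 = 99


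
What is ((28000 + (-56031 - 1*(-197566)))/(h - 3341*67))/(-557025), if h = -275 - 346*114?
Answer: 33907/29362570230 ≈ 1.1548e-6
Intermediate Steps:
h = -39719 (h = -275 - 39444 = -39719)
((28000 + (-56031 - 1*(-197566)))/(h - 3341*67))/(-557025) = ((28000 + (-56031 - 1*(-197566)))/(-39719 - 3341*67))/(-557025) = ((28000 + (-56031 + 197566))/(-39719 - 223847))*(-1/557025) = ((28000 + 141535)/(-263566))*(-1/557025) = (169535*(-1/263566))*(-1/557025) = -169535/263566*(-1/557025) = 33907/29362570230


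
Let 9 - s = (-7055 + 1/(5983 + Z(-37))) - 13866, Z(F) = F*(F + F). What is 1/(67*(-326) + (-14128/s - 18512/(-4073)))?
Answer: -743446844617/16235488810474690 ≈ -4.5791e-5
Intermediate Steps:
Z(F) = 2*F**2 (Z(F) = F*(2*F) = 2*F**2)
s = 182530529/8721 (s = 9 - ((-7055 + 1/(5983 + 2*(-37)**2)) - 13866) = 9 - ((-7055 + 1/(5983 + 2*1369)) - 13866) = 9 - ((-7055 + 1/(5983 + 2738)) - 13866) = 9 - ((-7055 + 1/8721) - 13866) = 9 - (-61526654/8721 - 13866) = 9 - 1*(-182452040/8721) = 9 + 182452040/8721 = 182530529/8721 ≈ 20930.)
1/(67*(-326) + (-14128/s - 18512/(-4073))) = 1/(67*(-326) + (-14128/182530529/8721 - 18512/(-4073))) = 1/(-21842 + (-14128*8721/182530529 - 18512*(-1/4073))) = 1/(-21842 + (-123210288/182530529 + 18512/4073)) = 1/(-21842 + 2877169649824/743446844617) = 1/(-16235488810474690/743446844617) = -743446844617/16235488810474690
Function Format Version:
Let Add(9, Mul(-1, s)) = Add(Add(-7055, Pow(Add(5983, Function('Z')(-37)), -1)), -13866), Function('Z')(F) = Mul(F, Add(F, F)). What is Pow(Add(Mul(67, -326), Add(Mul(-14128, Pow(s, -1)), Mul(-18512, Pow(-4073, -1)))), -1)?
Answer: Rational(-743446844617, 16235488810474690) ≈ -4.5791e-5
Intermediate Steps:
Function('Z')(F) = Mul(2, Pow(F, 2)) (Function('Z')(F) = Mul(F, Mul(2, F)) = Mul(2, Pow(F, 2)))
s = Rational(182530529, 8721) (s = Add(9, Mul(-1, Add(Add(-7055, Pow(Add(5983, Mul(2, Pow(-37, 2))), -1)), -13866))) = Add(9, Mul(-1, Add(Add(-7055, Pow(Add(5983, Mul(2, 1369)), -1)), -13866))) = Add(9, Mul(-1, Add(Add(-7055, Pow(Add(5983, 2738), -1)), -13866))) = Add(9, Mul(-1, Add(Add(-7055, Pow(8721, -1)), -13866))) = Add(9, Mul(-1, Add(Add(-7055, Rational(1, 8721)), -13866))) = Add(9, Mul(-1, Add(Rational(-61526654, 8721), -13866))) = Add(9, Mul(-1, Rational(-182452040, 8721))) = Add(9, Rational(182452040, 8721)) = Rational(182530529, 8721) ≈ 20930.)
Pow(Add(Mul(67, -326), Add(Mul(-14128, Pow(s, -1)), Mul(-18512, Pow(-4073, -1)))), -1) = Pow(Add(Mul(67, -326), Add(Mul(-14128, Pow(Rational(182530529, 8721), -1)), Mul(-18512, Pow(-4073, -1)))), -1) = Pow(Add(-21842, Add(Mul(-14128, Rational(8721, 182530529)), Mul(-18512, Rational(-1, 4073)))), -1) = Pow(Add(-21842, Add(Rational(-123210288, 182530529), Rational(18512, 4073))), -1) = Pow(Add(-21842, Rational(2877169649824, 743446844617)), -1) = Pow(Rational(-16235488810474690, 743446844617), -1) = Rational(-743446844617, 16235488810474690)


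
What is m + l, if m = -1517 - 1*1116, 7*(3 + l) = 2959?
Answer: -15493/7 ≈ -2213.3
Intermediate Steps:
l = 2938/7 (l = -3 + (⅐)*2959 = -3 + 2959/7 = 2938/7 ≈ 419.71)
m = -2633 (m = -1517 - 1116 = -2633)
m + l = -2633 + 2938/7 = -15493/7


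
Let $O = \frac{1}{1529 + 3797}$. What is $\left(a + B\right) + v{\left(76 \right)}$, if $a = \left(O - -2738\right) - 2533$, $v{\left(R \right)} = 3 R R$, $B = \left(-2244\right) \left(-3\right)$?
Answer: $\frac{129235391}{5326} \approx 24265.0$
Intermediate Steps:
$B = 6732$
$O = \frac{1}{5326} \approx 0.00018776$
$v{\left(R \right)} = 3 R^{2}$
$a = \frac{1091831}{5326}$ ($a = \left(\frac{1}{5326} - -2738\right) - 2533 = \left(\frac{1}{5326} + \left(-547 + 3285\right)\right) - 2533 = \left(\frac{1}{5326} + 2738\right) - 2533 = \frac{14582589}{5326} - 2533 = \frac{1091831}{5326} \approx 205.0$)
$\left(a + B\right) + v{\left(76 \right)} = \left(\frac{1091831}{5326} + 6732\right) + 3 \cdot 76^{2} = \frac{36946463}{5326} + 3 \cdot 5776 = \frac{36946463}{5326} + 17328 = \frac{129235391}{5326}$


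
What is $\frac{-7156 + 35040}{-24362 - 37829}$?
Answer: $- \frac{27884}{62191} \approx -0.44836$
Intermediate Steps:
$\frac{-7156 + 35040}{-24362 - 37829} = \frac{27884}{-62191} = 27884 \left(- \frac{1}{62191}\right) = - \frac{27884}{62191}$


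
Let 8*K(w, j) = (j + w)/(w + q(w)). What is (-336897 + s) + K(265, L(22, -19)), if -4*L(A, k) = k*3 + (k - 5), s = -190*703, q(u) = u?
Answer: -7979119179/16960 ≈ -4.7047e+5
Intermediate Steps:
s = -133570
L(A, k) = 5/4 - k (L(A, k) = -(k*3 + (k - 5))/4 = -(3*k + (-5 + k))/4 = -(-5 + 4*k)/4 = 5/4 - k)
K(w, j) = (j + w)/(16*w) (K(w, j) = ((j + w)/(w + w))/8 = ((j + w)/((2*w)))/8 = ((j + w)*(1/(2*w)))/8 = ((j + w)/(2*w))/8 = (j + w)/(16*w))
(-336897 + s) + K(265, L(22, -19)) = (-336897 - 133570) + (1/16)*((5/4 - 1*(-19)) + 265)/265 = -470467 + (1/16)*(1/265)*((5/4 + 19) + 265) = -470467 + (1/16)*(1/265)*(81/4 + 265) = -470467 + (1/16)*(1/265)*(1141/4) = -470467 + 1141/16960 = -7979119179/16960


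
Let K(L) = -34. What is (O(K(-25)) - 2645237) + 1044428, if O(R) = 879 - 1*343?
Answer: -1600273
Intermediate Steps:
O(R) = 536 (O(R) = 879 - 343 = 536)
(O(K(-25)) - 2645237) + 1044428 = (536 - 2645237) + 1044428 = -2644701 + 1044428 = -1600273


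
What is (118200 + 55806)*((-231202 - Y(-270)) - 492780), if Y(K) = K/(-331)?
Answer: -41698504117872/331 ≈ -1.2598e+11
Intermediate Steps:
Y(K) = -K/331 (Y(K) = K*(-1/331) = -K/331)
(118200 + 55806)*((-231202 - Y(-270)) - 492780) = (118200 + 55806)*((-231202 - (-1)*(-270)/331) - 492780) = 174006*((-231202 - 1*270/331) - 492780) = 174006*((-231202 - 270/331) - 492780) = 174006*(-76528132/331 - 492780) = 174006*(-239638312/331) = -41698504117872/331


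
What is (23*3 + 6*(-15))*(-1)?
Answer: 21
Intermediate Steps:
(23*3 + 6*(-15))*(-1) = (69 - 90)*(-1) = -21*(-1) = 21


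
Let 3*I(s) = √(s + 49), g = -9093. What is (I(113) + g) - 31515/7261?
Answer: -66055788/7261 + 3*√2 ≈ -9093.1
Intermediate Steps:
I(s) = √(49 + s)/3 (I(s) = √(s + 49)/3 = √(49 + s)/3)
(I(113) + g) - 31515/7261 = (√(49 + 113)/3 - 9093) - 31515/7261 = (√162/3 - 9093) - 31515*1/7261 = ((9*√2)/3 - 9093) - 31515/7261 = (3*√2 - 9093) - 31515/7261 = (-9093 + 3*√2) - 31515/7261 = -66055788/7261 + 3*√2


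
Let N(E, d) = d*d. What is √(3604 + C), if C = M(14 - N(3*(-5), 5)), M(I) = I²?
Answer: 5*√149 ≈ 61.033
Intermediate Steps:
N(E, d) = d²
C = 121 (C = (14 - 1*5²)² = (14 - 1*25)² = (14 - 25)² = (-11)² = 121)
√(3604 + C) = √(3604 + 121) = √3725 = 5*√149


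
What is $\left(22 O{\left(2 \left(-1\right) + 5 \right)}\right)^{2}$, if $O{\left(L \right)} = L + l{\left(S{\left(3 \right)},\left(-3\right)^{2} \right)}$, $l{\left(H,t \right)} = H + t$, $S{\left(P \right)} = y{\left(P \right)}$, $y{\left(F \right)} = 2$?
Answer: $94864$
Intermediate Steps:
$S{\left(P \right)} = 2$
$O{\left(L \right)} = 11 + L$ ($O{\left(L \right)} = L + \left(2 + \left(-3\right)^{2}\right) = L + \left(2 + 9\right) = L + 11 = 11 + L$)
$\left(22 O{\left(2 \left(-1\right) + 5 \right)}\right)^{2} = \left(22 \left(11 + \left(2 \left(-1\right) + 5\right)\right)\right)^{2} = \left(22 \left(11 + \left(-2 + 5\right)\right)\right)^{2} = \left(22 \left(11 + 3\right)\right)^{2} = \left(22 \cdot 14\right)^{2} = 308^{2} = 94864$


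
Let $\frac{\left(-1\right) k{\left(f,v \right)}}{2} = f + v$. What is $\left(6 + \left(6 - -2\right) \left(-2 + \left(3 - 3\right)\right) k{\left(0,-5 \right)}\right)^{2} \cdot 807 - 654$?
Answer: $19138158$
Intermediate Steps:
$k{\left(f,v \right)} = - 2 f - 2 v$ ($k{\left(f,v \right)} = - 2 \left(f + v\right) = - 2 f - 2 v$)
$\left(6 + \left(6 - -2\right) \left(-2 + \left(3 - 3\right)\right) k{\left(0,-5 \right)}\right)^{2} \cdot 807 - 654 = \left(6 + \left(6 - -2\right) \left(-2 + \left(3 - 3\right)\right) \left(\left(-2\right) 0 - -10\right)\right)^{2} \cdot 807 - 654 = \left(6 + \left(6 + 2\right) \left(-2 + \left(3 - 3\right)\right) \left(0 + 10\right)\right)^{2} \cdot 807 - 654 = \left(6 + 8 \left(-2 + 0\right) 10\right)^{2} \cdot 807 - 654 = \left(6 + 8 \left(-2\right) 10\right)^{2} \cdot 807 - 654 = \left(6 - 160\right)^{2} \cdot 807 - 654 = \left(-154\right)^{2} \cdot 807 - 654 = 23716 \cdot 807 - 654 = 19138812 - 654 = 19138158$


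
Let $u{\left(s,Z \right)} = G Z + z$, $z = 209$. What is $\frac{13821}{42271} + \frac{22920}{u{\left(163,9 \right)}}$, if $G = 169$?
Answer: $\frac{99276165}{7312883} \approx 13.576$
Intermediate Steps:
$u{\left(s,Z \right)} = 209 + 169 Z$ ($u{\left(s,Z \right)} = 169 Z + 209 = 209 + 169 Z$)
$\frac{13821}{42271} + \frac{22920}{u{\left(163,9 \right)}} = \frac{13821}{42271} + \frac{22920}{209 + 169 \cdot 9} = 13821 \cdot \frac{1}{42271} + \frac{22920}{209 + 1521} = \frac{13821}{42271} + \frac{22920}{1730} = \frac{13821}{42271} + 22920 \cdot \frac{1}{1730} = \frac{13821}{42271} + \frac{2292}{173} = \frac{99276165}{7312883}$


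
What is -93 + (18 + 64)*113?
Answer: 9173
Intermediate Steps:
-93 + (18 + 64)*113 = -93 + 82*113 = -93 + 9266 = 9173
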